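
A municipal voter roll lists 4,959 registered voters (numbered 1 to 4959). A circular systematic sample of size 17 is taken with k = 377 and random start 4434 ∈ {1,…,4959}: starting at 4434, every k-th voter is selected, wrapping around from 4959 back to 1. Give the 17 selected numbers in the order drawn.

4434, 4811, 229, 606, 983, 1360, 1737, 2114, 2491, 2868, 3245, 3622, 3999, 4376, 4753, 171, 548

Selection 1: 4434
Selection 2: 4434 + 377 = 4811
Selection 3: 4811 + 377 = 5188 → 5188 − 4959 = 229
Selection 4: 229 + 377 = 606
Selection 5: 606 + 377 = 983
Selection 6: 983 + 377 = 1360
Selection 7: 1360 + 377 = 1737
Selection 8: 1737 + 377 = 2114
Selection 9: 2114 + 377 = 2491
Selection 10: 2491 + 377 = 2868
Selection 11: 2868 + 377 = 3245
Selection 12: 3245 + 377 = 3622
Selection 13: 3622 + 377 = 3999
Selection 14: 3999 + 377 = 4376
Selection 15: 4376 + 377 = 4753
Selection 16: 4753 + 377 = 5130 → 5130 − 4959 = 171
Selection 17: 171 + 377 = 548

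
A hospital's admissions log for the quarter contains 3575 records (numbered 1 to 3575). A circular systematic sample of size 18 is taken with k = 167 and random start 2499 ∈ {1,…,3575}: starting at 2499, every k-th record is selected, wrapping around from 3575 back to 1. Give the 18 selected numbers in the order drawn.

Selection 1: 2499
Selection 2: 2499 + 167 = 2666
Selection 3: 2666 + 167 = 2833
Selection 4: 2833 + 167 = 3000
Selection 5: 3000 + 167 = 3167
Selection 6: 3167 + 167 = 3334
Selection 7: 3334 + 167 = 3501
Selection 8: 3501 + 167 = 3668 → 3668 − 3575 = 93
Selection 9: 93 + 167 = 260
Selection 10: 260 + 167 = 427
Selection 11: 427 + 167 = 594
Selection 12: 594 + 167 = 761
Selection 13: 761 + 167 = 928
Selection 14: 928 + 167 = 1095
Selection 15: 1095 + 167 = 1262
Selection 16: 1262 + 167 = 1429
Selection 17: 1429 + 167 = 1596
Selection 18: 1596 + 167 = 1763

2499, 2666, 2833, 3000, 3167, 3334, 3501, 93, 260, 427, 594, 761, 928, 1095, 1262, 1429, 1596, 1763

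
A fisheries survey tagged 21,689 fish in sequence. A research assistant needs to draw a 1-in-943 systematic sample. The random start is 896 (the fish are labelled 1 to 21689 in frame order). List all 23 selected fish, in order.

fish 1: 896
fish 2: 896 + 943 = 1839
fish 3: 1839 + 943 = 2782
fish 4: 2782 + 943 = 3725
fish 5: 3725 + 943 = 4668
fish 6: 4668 + 943 = 5611
fish 7: 5611 + 943 = 6554
fish 8: 6554 + 943 = 7497
fish 9: 7497 + 943 = 8440
fish 10: 8440 + 943 = 9383
fish 11: 9383 + 943 = 10326
fish 12: 10326 + 943 = 11269
fish 13: 11269 + 943 = 12212
fish 14: 12212 + 943 = 13155
fish 15: 13155 + 943 = 14098
fish 16: 14098 + 943 = 15041
fish 17: 15041 + 943 = 15984
fish 18: 15984 + 943 = 16927
fish 19: 16927 + 943 = 17870
fish 20: 17870 + 943 = 18813
fish 21: 18813 + 943 = 19756
fish 22: 19756 + 943 = 20699
fish 23: 20699 + 943 = 21642

896, 1839, 2782, 3725, 4668, 5611, 6554, 7497, 8440, 9383, 10326, 11269, 12212, 13155, 14098, 15041, 15984, 16927, 17870, 18813, 19756, 20699, 21642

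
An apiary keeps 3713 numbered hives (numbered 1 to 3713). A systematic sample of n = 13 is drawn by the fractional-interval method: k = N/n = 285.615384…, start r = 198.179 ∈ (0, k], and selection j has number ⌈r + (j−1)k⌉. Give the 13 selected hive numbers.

j=1: r + 0k = 198.179 → ⌈·⌉ = 199
j=2: r + 1k = 483.794384… → ⌈·⌉ = 484
j=3: r + 2k = 769.409769… → ⌈·⌉ = 770
j=4: r + 3k = 1055.025153… → ⌈·⌉ = 1056
j=5: r + 4k = 1340.640538… → ⌈·⌉ = 1341
j=6: r + 5k = 1626.255923… → ⌈·⌉ = 1627
j=7: r + 6k = 1911.871307… → ⌈·⌉ = 1912
j=8: r + 7k = 2197.486692… → ⌈·⌉ = 2198
j=9: r + 8k = 2483.102076… → ⌈·⌉ = 2484
j=10: r + 9k = 2768.717461… → ⌈·⌉ = 2769
j=11: r + 10k = 3054.332846… → ⌈·⌉ = 3055
j=12: r + 11k = 3339.948230… → ⌈·⌉ = 3340
j=13: r + 12k = 3625.563615… → ⌈·⌉ = 3626

199, 484, 770, 1056, 1341, 1627, 1912, 2198, 2484, 2769, 3055, 3340, 3626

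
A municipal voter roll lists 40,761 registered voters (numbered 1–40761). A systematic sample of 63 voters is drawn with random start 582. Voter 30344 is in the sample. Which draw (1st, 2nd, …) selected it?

47

k = 40761/63 = 647
position = (30344 − 582)/647 + 1 = 29762/647 + 1 = 46 + 1 = 47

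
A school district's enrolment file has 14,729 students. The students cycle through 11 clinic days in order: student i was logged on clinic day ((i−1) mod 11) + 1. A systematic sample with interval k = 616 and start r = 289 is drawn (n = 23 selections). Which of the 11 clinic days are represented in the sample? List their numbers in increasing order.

Consecutive selections differ by k = 616, so their clinic day numbers differ by 616 mod 11 = 0.
gcd(616, 11) = 11, so the sample visits 11/11 = 1 distinct residues mod 11.
Start 289 is clinic day 3; the clinic days hit are 3.

3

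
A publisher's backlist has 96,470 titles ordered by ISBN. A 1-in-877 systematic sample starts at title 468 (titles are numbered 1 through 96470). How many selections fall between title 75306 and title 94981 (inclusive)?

22

k = 877
First selection ≥ 75306: 468 + ⌈(75306−468)/877⌉·877 = 468 + 86×877 = 75890
Last selection ≤ 94981: 468 + ⌊(94981−468)/877⌋·877 = 468 + 107×877 = 94307
Count = 107 − 86 + 1 = 22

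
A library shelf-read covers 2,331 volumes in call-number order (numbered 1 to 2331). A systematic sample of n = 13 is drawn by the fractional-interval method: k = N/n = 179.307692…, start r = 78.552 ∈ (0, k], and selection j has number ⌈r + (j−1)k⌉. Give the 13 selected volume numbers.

j=1: r + 0k = 78.552 → ⌈·⌉ = 79
j=2: r + 1k = 257.859692… → ⌈·⌉ = 258
j=3: r + 2k = 437.167384… → ⌈·⌉ = 438
j=4: r + 3k = 616.475076… → ⌈·⌉ = 617
j=5: r + 4k = 795.782769… → ⌈·⌉ = 796
j=6: r + 5k = 975.090461… → ⌈·⌉ = 976
j=7: r + 6k = 1154.398153… → ⌈·⌉ = 1155
j=8: r + 7k = 1333.705846… → ⌈·⌉ = 1334
j=9: r + 8k = 1513.013538… → ⌈·⌉ = 1514
j=10: r + 9k = 1692.321230… → ⌈·⌉ = 1693
j=11: r + 10k = 1871.628923… → ⌈·⌉ = 1872
j=12: r + 11k = 2050.936615… → ⌈·⌉ = 2051
j=13: r + 12k = 2230.244307… → ⌈·⌉ = 2231

79, 258, 438, 617, 796, 976, 1155, 1334, 1514, 1693, 1872, 2051, 2231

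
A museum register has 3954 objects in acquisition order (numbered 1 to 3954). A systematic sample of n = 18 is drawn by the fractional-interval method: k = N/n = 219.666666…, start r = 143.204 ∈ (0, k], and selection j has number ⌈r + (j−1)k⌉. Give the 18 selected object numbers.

j=1: r + 0k = 143.204 → ⌈·⌉ = 144
j=2: r + 1k = 362.870666… → ⌈·⌉ = 363
j=3: r + 2k = 582.537333… → ⌈·⌉ = 583
j=4: r + 3k = 802.204 → ⌈·⌉ = 803
j=5: r + 4k = 1021.870666… → ⌈·⌉ = 1022
j=6: r + 5k = 1241.537333… → ⌈·⌉ = 1242
j=7: r + 6k = 1461.204 → ⌈·⌉ = 1462
j=8: r + 7k = 1680.870666… → ⌈·⌉ = 1681
j=9: r + 8k = 1900.537333… → ⌈·⌉ = 1901
j=10: r + 9k = 2120.204 → ⌈·⌉ = 2121
j=11: r + 10k = 2339.870666… → ⌈·⌉ = 2340
j=12: r + 11k = 2559.537333… → ⌈·⌉ = 2560
j=13: r + 12k = 2779.204 → ⌈·⌉ = 2780
j=14: r + 13k = 2998.870666… → ⌈·⌉ = 2999
j=15: r + 14k = 3218.537333… → ⌈·⌉ = 3219
j=16: r + 15k = 3438.204 → ⌈·⌉ = 3439
j=17: r + 16k = 3657.870666… → ⌈·⌉ = 3658
j=18: r + 17k = 3877.537333… → ⌈·⌉ = 3878

144, 363, 583, 803, 1022, 1242, 1462, 1681, 1901, 2121, 2340, 2560, 2780, 2999, 3219, 3439, 3658, 3878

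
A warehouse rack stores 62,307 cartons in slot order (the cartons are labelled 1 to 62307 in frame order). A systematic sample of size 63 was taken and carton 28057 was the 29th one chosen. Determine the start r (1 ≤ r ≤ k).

k = 62307/63 = 989
r = 28057 − (29−1)×989 = 28057 − 27692 = 365

365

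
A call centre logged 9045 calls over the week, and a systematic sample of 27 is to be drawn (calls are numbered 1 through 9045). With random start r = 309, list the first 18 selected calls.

309, 644, 979, 1314, 1649, 1984, 2319, 2654, 2989, 3324, 3659, 3994, 4329, 4664, 4999, 5334, 5669, 6004

k = N/n = 9045/27 = 335
call 1: 309
call 2: 309 + 335 = 644
call 3: 644 + 335 = 979
call 4: 979 + 335 = 1314
call 5: 1314 + 335 = 1649
call 6: 1649 + 335 = 1984
call 7: 1984 + 335 = 2319
call 8: 2319 + 335 = 2654
call 9: 2654 + 335 = 2989
call 10: 2989 + 335 = 3324
call 11: 3324 + 335 = 3659
call 12: 3659 + 335 = 3994
call 13: 3994 + 335 = 4329
call 14: 4329 + 335 = 4664
call 15: 4664 + 335 = 4999
call 16: 4999 + 335 = 5334
call 17: 5334 + 335 = 5669
call 18: 5669 + 335 = 6004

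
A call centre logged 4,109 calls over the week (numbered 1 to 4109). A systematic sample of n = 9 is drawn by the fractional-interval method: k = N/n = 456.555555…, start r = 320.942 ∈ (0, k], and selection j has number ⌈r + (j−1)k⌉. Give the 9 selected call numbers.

321, 778, 1235, 1691, 2148, 2604, 3061, 3517, 3974

j=1: r + 0k = 320.942 → ⌈·⌉ = 321
j=2: r + 1k = 777.497555… → ⌈·⌉ = 778
j=3: r + 2k = 1234.053111… → ⌈·⌉ = 1235
j=4: r + 3k = 1690.608666… → ⌈·⌉ = 1691
j=5: r + 4k = 2147.164222… → ⌈·⌉ = 2148
j=6: r + 5k = 2603.719777… → ⌈·⌉ = 2604
j=7: r + 6k = 3060.275333… → ⌈·⌉ = 3061
j=8: r + 7k = 3516.830888… → ⌈·⌉ = 3517
j=9: r + 8k = 3973.386444… → ⌈·⌉ = 3974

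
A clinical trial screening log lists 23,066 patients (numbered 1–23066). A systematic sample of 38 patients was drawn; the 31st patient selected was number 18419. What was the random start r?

209

k = 23066/38 = 607
r = 18419 − (31−1)×607 = 18419 − 18210 = 209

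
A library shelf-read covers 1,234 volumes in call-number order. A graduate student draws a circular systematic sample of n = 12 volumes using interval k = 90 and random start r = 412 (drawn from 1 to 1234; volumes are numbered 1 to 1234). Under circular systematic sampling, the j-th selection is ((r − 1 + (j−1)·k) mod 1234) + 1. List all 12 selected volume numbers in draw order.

Selection 1: 412
Selection 2: 412 + 90 = 502
Selection 3: 502 + 90 = 592
Selection 4: 592 + 90 = 682
Selection 5: 682 + 90 = 772
Selection 6: 772 + 90 = 862
Selection 7: 862 + 90 = 952
Selection 8: 952 + 90 = 1042
Selection 9: 1042 + 90 = 1132
Selection 10: 1132 + 90 = 1222
Selection 11: 1222 + 90 = 1312 → 1312 − 1234 = 78
Selection 12: 78 + 90 = 168

412, 502, 592, 682, 772, 862, 952, 1042, 1132, 1222, 78, 168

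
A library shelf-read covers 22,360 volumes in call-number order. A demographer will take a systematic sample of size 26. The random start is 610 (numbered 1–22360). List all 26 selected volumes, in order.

k = N/n = 22360/26 = 860
volume 1: 610
volume 2: 610 + 860 = 1470
volume 3: 1470 + 860 = 2330
volume 4: 2330 + 860 = 3190
volume 5: 3190 + 860 = 4050
volume 6: 4050 + 860 = 4910
volume 7: 4910 + 860 = 5770
volume 8: 5770 + 860 = 6630
volume 9: 6630 + 860 = 7490
volume 10: 7490 + 860 = 8350
volume 11: 8350 + 860 = 9210
volume 12: 9210 + 860 = 10070
volume 13: 10070 + 860 = 10930
volume 14: 10930 + 860 = 11790
volume 15: 11790 + 860 = 12650
volume 16: 12650 + 860 = 13510
volume 17: 13510 + 860 = 14370
volume 18: 14370 + 860 = 15230
volume 19: 15230 + 860 = 16090
volume 20: 16090 + 860 = 16950
volume 21: 16950 + 860 = 17810
volume 22: 17810 + 860 = 18670
volume 23: 18670 + 860 = 19530
volume 24: 19530 + 860 = 20390
volume 25: 20390 + 860 = 21250
volume 26: 21250 + 860 = 22110

610, 1470, 2330, 3190, 4050, 4910, 5770, 6630, 7490, 8350, 9210, 10070, 10930, 11790, 12650, 13510, 14370, 15230, 16090, 16950, 17810, 18670, 19530, 20390, 21250, 22110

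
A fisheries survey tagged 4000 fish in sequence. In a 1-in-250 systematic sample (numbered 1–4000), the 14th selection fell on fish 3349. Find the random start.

k = 250
r = 3349 − (14−1)×250 = 3349 − 3250 = 99

99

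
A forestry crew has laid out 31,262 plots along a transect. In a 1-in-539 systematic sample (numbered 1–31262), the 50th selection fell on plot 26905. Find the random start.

494

k = 539
r = 26905 − (50−1)×539 = 26905 − 26411 = 494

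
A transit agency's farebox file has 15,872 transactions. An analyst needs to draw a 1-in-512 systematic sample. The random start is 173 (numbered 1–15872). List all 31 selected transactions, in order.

transaction 1: 173
transaction 2: 173 + 512 = 685
transaction 3: 685 + 512 = 1197
transaction 4: 1197 + 512 = 1709
transaction 5: 1709 + 512 = 2221
transaction 6: 2221 + 512 = 2733
transaction 7: 2733 + 512 = 3245
transaction 8: 3245 + 512 = 3757
transaction 9: 3757 + 512 = 4269
transaction 10: 4269 + 512 = 4781
transaction 11: 4781 + 512 = 5293
transaction 12: 5293 + 512 = 5805
transaction 13: 5805 + 512 = 6317
transaction 14: 6317 + 512 = 6829
transaction 15: 6829 + 512 = 7341
transaction 16: 7341 + 512 = 7853
transaction 17: 7853 + 512 = 8365
transaction 18: 8365 + 512 = 8877
transaction 19: 8877 + 512 = 9389
transaction 20: 9389 + 512 = 9901
transaction 21: 9901 + 512 = 10413
transaction 22: 10413 + 512 = 10925
transaction 23: 10925 + 512 = 11437
transaction 24: 11437 + 512 = 11949
transaction 25: 11949 + 512 = 12461
transaction 26: 12461 + 512 = 12973
transaction 27: 12973 + 512 = 13485
transaction 28: 13485 + 512 = 13997
transaction 29: 13997 + 512 = 14509
transaction 30: 14509 + 512 = 15021
transaction 31: 15021 + 512 = 15533

173, 685, 1197, 1709, 2221, 2733, 3245, 3757, 4269, 4781, 5293, 5805, 6317, 6829, 7341, 7853, 8365, 8877, 9389, 9901, 10413, 10925, 11437, 11949, 12461, 12973, 13485, 13997, 14509, 15021, 15533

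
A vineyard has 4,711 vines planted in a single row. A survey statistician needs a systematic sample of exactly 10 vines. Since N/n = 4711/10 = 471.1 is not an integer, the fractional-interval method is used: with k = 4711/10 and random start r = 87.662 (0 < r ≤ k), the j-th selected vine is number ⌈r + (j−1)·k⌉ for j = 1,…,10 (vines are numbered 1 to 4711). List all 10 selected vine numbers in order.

88, 559, 1030, 1501, 1973, 2444, 2915, 3386, 3857, 4328

j=1: r + 0k = 87.662 → ⌈·⌉ = 88
j=2: r + 1k = 558.762 → ⌈·⌉ = 559
j=3: r + 2k = 1029.862 → ⌈·⌉ = 1030
j=4: r + 3k = 1500.962 → ⌈·⌉ = 1501
j=5: r + 4k = 1972.062 → ⌈·⌉ = 1973
j=6: r + 5k = 2443.162 → ⌈·⌉ = 2444
j=7: r + 6k = 2914.262 → ⌈·⌉ = 2915
j=8: r + 7k = 3385.362 → ⌈·⌉ = 3386
j=9: r + 8k = 3856.462 → ⌈·⌉ = 3857
j=10: r + 9k = 4327.562 → ⌈·⌉ = 4328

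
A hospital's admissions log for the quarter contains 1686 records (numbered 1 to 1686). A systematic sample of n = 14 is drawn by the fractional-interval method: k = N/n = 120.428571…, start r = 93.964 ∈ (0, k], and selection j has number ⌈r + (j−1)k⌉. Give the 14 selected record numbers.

94, 215, 335, 456, 576, 697, 817, 937, 1058, 1178, 1299, 1419, 1540, 1660

j=1: r + 0k = 93.964 → ⌈·⌉ = 94
j=2: r + 1k = 214.392571… → ⌈·⌉ = 215
j=3: r + 2k = 334.821142… → ⌈·⌉ = 335
j=4: r + 3k = 455.249714… → ⌈·⌉ = 456
j=5: r + 4k = 575.678285… → ⌈·⌉ = 576
j=6: r + 5k = 696.106857… → ⌈·⌉ = 697
j=7: r + 6k = 816.535428… → ⌈·⌉ = 817
j=8: r + 7k = 936.964 → ⌈·⌉ = 937
j=9: r + 8k = 1057.392571… → ⌈·⌉ = 1058
j=10: r + 9k = 1177.821142… → ⌈·⌉ = 1178
j=11: r + 10k = 1298.249714… → ⌈·⌉ = 1299
j=12: r + 11k = 1418.678285… → ⌈·⌉ = 1419
j=13: r + 12k = 1539.106857… → ⌈·⌉ = 1540
j=14: r + 13k = 1659.535428… → ⌈·⌉ = 1660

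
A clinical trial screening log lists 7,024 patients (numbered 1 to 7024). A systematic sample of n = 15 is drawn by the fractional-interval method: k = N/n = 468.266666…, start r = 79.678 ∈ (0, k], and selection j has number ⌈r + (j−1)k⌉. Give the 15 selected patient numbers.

80, 548, 1017, 1485, 1953, 2422, 2890, 3358, 3826, 4295, 4763, 5231, 5699, 6168, 6636

j=1: r + 0k = 79.678 → ⌈·⌉ = 80
j=2: r + 1k = 547.944666… → ⌈·⌉ = 548
j=3: r + 2k = 1016.211333… → ⌈·⌉ = 1017
j=4: r + 3k = 1484.478 → ⌈·⌉ = 1485
j=5: r + 4k = 1952.744666… → ⌈·⌉ = 1953
j=6: r + 5k = 2421.011333… → ⌈·⌉ = 2422
j=7: r + 6k = 2889.278 → ⌈·⌉ = 2890
j=8: r + 7k = 3357.544666… → ⌈·⌉ = 3358
j=9: r + 8k = 3825.811333… → ⌈·⌉ = 3826
j=10: r + 9k = 4294.078 → ⌈·⌉ = 4295
j=11: r + 10k = 4762.344666… → ⌈·⌉ = 4763
j=12: r + 11k = 5230.611333… → ⌈·⌉ = 5231
j=13: r + 12k = 5698.878 → ⌈·⌉ = 5699
j=14: r + 13k = 6167.144666… → ⌈·⌉ = 6168
j=15: r + 14k = 6635.411333… → ⌈·⌉ = 6636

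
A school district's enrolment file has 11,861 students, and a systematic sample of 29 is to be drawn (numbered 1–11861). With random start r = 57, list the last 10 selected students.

k = N/n = 11861/29 = 409
20th selection = 57 + 19×409 = 7828
21st: 7828 + 409 = 8237
22nd: 8237 + 409 = 8646
23rd: 8646 + 409 = 9055
24th: 9055 + 409 = 9464
25th: 9464 + 409 = 9873
26th: 9873 + 409 = 10282
27th: 10282 + 409 = 10691
28th: 10691 + 409 = 11100
29th: 11100 + 409 = 11509

7828, 8237, 8646, 9055, 9464, 9873, 10282, 10691, 11100, 11509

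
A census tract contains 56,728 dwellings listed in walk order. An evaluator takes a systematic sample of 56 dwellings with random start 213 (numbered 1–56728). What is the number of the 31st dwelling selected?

30603

k = 56728/56 = 1013
31st selection = r + (31−1)·k = 213 + 30×1013 = 213 + 30390 = 30603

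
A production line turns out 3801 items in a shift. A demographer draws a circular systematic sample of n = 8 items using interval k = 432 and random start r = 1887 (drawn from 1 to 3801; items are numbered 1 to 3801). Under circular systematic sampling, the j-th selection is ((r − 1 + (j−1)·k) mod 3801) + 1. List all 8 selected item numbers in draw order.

1887, 2319, 2751, 3183, 3615, 246, 678, 1110

Selection 1: 1887
Selection 2: 1887 + 432 = 2319
Selection 3: 2319 + 432 = 2751
Selection 4: 2751 + 432 = 3183
Selection 5: 3183 + 432 = 3615
Selection 6: 3615 + 432 = 4047 → 4047 − 3801 = 246
Selection 7: 246 + 432 = 678
Selection 8: 678 + 432 = 1110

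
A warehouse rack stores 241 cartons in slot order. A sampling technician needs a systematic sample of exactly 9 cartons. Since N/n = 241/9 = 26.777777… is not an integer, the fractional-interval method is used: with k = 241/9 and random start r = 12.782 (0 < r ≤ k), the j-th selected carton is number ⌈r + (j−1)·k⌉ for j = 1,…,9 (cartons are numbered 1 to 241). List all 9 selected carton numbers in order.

j=1: r + 0k = 12.782 → ⌈·⌉ = 13
j=2: r + 1k = 39.559777… → ⌈·⌉ = 40
j=3: r + 2k = 66.337555… → ⌈·⌉ = 67
j=4: r + 3k = 93.115333… → ⌈·⌉ = 94
j=5: r + 4k = 119.893111… → ⌈·⌉ = 120
j=6: r + 5k = 146.670888… → ⌈·⌉ = 147
j=7: r + 6k = 173.448666… → ⌈·⌉ = 174
j=8: r + 7k = 200.226444… → ⌈·⌉ = 201
j=9: r + 8k = 227.004222… → ⌈·⌉ = 228

13, 40, 67, 94, 120, 147, 174, 201, 228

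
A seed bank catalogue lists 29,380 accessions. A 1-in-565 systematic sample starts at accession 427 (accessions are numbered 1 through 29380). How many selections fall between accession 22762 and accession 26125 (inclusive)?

6

k = 565
First selection ≥ 22762: 427 + ⌈(22762−427)/565⌉·565 = 427 + 40×565 = 23027
Last selection ≤ 26125: 427 + ⌊(26125−427)/565⌋·565 = 427 + 45×565 = 25852
Count = 45 − 40 + 1 = 6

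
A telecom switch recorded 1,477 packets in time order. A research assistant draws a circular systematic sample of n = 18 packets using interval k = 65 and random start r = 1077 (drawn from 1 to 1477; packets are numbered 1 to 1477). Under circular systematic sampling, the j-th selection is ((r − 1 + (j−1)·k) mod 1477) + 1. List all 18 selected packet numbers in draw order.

Selection 1: 1077
Selection 2: 1077 + 65 = 1142
Selection 3: 1142 + 65 = 1207
Selection 4: 1207 + 65 = 1272
Selection 5: 1272 + 65 = 1337
Selection 6: 1337 + 65 = 1402
Selection 7: 1402 + 65 = 1467
Selection 8: 1467 + 65 = 1532 → 1532 − 1477 = 55
Selection 9: 55 + 65 = 120
Selection 10: 120 + 65 = 185
Selection 11: 185 + 65 = 250
Selection 12: 250 + 65 = 315
Selection 13: 315 + 65 = 380
Selection 14: 380 + 65 = 445
Selection 15: 445 + 65 = 510
Selection 16: 510 + 65 = 575
Selection 17: 575 + 65 = 640
Selection 18: 640 + 65 = 705

1077, 1142, 1207, 1272, 1337, 1402, 1467, 55, 120, 185, 250, 315, 380, 445, 510, 575, 640, 705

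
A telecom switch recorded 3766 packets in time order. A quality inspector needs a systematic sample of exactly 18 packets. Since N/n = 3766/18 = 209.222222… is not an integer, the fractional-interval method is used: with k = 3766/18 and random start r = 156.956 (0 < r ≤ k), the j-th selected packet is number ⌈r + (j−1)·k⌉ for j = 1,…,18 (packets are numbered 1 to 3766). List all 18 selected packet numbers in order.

157, 367, 576, 785, 994, 1204, 1413, 1622, 1831, 2040, 2250, 2459, 2668, 2877, 3087, 3296, 3505, 3714

j=1: r + 0k = 156.956 → ⌈·⌉ = 157
j=2: r + 1k = 366.178222… → ⌈·⌉ = 367
j=3: r + 2k = 575.400444… → ⌈·⌉ = 576
j=4: r + 3k = 784.622666… → ⌈·⌉ = 785
j=5: r + 4k = 993.844888… → ⌈·⌉ = 994
j=6: r + 5k = 1203.067111… → ⌈·⌉ = 1204
j=7: r + 6k = 1412.289333… → ⌈·⌉ = 1413
j=8: r + 7k = 1621.511555… → ⌈·⌉ = 1622
j=9: r + 8k = 1830.733777… → ⌈·⌉ = 1831
j=10: r + 9k = 2039.956 → ⌈·⌉ = 2040
j=11: r + 10k = 2249.178222… → ⌈·⌉ = 2250
j=12: r + 11k = 2458.400444… → ⌈·⌉ = 2459
j=13: r + 12k = 2667.622666… → ⌈·⌉ = 2668
j=14: r + 13k = 2876.844888… → ⌈·⌉ = 2877
j=15: r + 14k = 3086.067111… → ⌈·⌉ = 3087
j=16: r + 15k = 3295.289333… → ⌈·⌉ = 3296
j=17: r + 16k = 3504.511555… → ⌈·⌉ = 3505
j=18: r + 17k = 3713.733777… → ⌈·⌉ = 3714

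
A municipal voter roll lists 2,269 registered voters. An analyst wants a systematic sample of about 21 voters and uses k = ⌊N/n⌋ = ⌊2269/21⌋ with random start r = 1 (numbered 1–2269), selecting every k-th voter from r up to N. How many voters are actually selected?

22

k = ⌊2269/21⌋ = 108
Achieved size = ⌊(2269 − 1)/108⌋ + 1 = ⌊2268/108⌋ + 1 = 21 + 1 = 22
(last selection: 1 + 21×108 = 2269 ≤ 2269; next would be 2377 > 2269)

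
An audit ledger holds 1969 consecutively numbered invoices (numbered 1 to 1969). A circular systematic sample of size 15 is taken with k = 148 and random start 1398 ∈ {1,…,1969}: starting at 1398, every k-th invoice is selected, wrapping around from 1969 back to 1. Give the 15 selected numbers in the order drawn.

Selection 1: 1398
Selection 2: 1398 + 148 = 1546
Selection 3: 1546 + 148 = 1694
Selection 4: 1694 + 148 = 1842
Selection 5: 1842 + 148 = 1990 → 1990 − 1969 = 21
Selection 6: 21 + 148 = 169
Selection 7: 169 + 148 = 317
Selection 8: 317 + 148 = 465
Selection 9: 465 + 148 = 613
Selection 10: 613 + 148 = 761
Selection 11: 761 + 148 = 909
Selection 12: 909 + 148 = 1057
Selection 13: 1057 + 148 = 1205
Selection 14: 1205 + 148 = 1353
Selection 15: 1353 + 148 = 1501

1398, 1546, 1694, 1842, 21, 169, 317, 465, 613, 761, 909, 1057, 1205, 1353, 1501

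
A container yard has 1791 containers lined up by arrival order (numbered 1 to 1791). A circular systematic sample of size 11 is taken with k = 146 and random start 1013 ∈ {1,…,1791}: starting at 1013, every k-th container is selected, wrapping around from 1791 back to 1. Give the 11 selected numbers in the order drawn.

Selection 1: 1013
Selection 2: 1013 + 146 = 1159
Selection 3: 1159 + 146 = 1305
Selection 4: 1305 + 146 = 1451
Selection 5: 1451 + 146 = 1597
Selection 6: 1597 + 146 = 1743
Selection 7: 1743 + 146 = 1889 → 1889 − 1791 = 98
Selection 8: 98 + 146 = 244
Selection 9: 244 + 146 = 390
Selection 10: 390 + 146 = 536
Selection 11: 536 + 146 = 682

1013, 1159, 1305, 1451, 1597, 1743, 98, 244, 390, 536, 682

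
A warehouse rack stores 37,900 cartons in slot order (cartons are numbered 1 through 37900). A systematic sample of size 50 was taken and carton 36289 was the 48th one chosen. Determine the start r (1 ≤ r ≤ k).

k = 37900/50 = 758
r = 36289 − (48−1)×758 = 36289 − 35626 = 663

663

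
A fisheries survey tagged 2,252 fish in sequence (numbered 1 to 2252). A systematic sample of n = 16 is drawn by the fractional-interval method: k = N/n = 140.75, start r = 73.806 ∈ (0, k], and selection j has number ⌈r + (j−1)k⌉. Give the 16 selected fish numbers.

j=1: r + 0k = 73.806 → ⌈·⌉ = 74
j=2: r + 1k = 214.556 → ⌈·⌉ = 215
j=3: r + 2k = 355.306 → ⌈·⌉ = 356
j=4: r + 3k = 496.056 → ⌈·⌉ = 497
j=5: r + 4k = 636.806 → ⌈·⌉ = 637
j=6: r + 5k = 777.556 → ⌈·⌉ = 778
j=7: r + 6k = 918.306 → ⌈·⌉ = 919
j=8: r + 7k = 1059.056 → ⌈·⌉ = 1060
j=9: r + 8k = 1199.806 → ⌈·⌉ = 1200
j=10: r + 9k = 1340.556 → ⌈·⌉ = 1341
j=11: r + 10k = 1481.306 → ⌈·⌉ = 1482
j=12: r + 11k = 1622.056 → ⌈·⌉ = 1623
j=13: r + 12k = 1762.806 → ⌈·⌉ = 1763
j=14: r + 13k = 1903.556 → ⌈·⌉ = 1904
j=15: r + 14k = 2044.306 → ⌈·⌉ = 2045
j=16: r + 15k = 2185.056 → ⌈·⌉ = 2186

74, 215, 356, 497, 637, 778, 919, 1060, 1200, 1341, 1482, 1623, 1763, 1904, 2045, 2186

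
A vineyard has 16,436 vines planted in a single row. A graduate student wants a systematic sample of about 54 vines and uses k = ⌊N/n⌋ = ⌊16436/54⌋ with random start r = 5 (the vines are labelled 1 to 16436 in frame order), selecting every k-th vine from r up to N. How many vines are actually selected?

55

k = ⌊16436/54⌋ = 304
Achieved size = ⌊(16436 − 5)/304⌋ + 1 = ⌊16431/304⌋ + 1 = 54 + 1 = 55
(last selection: 5 + 54×304 = 16421 ≤ 16436; next would be 16725 > 16436)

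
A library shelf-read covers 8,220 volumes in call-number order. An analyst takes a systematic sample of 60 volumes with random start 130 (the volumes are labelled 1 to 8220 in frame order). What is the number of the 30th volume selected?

k = 8220/60 = 137
30th selection = r + (30−1)·k = 130 + 29×137 = 130 + 3973 = 4103

4103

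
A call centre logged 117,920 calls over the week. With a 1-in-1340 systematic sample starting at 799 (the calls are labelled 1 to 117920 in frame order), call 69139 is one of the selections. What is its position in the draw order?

52

k = 1340
position = (69139 − 799)/1340 + 1 = 68340/1340 + 1 = 51 + 1 = 52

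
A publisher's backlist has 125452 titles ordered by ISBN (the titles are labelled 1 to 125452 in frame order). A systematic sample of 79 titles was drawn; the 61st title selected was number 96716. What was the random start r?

1436

k = 125452/79 = 1588
r = 96716 − (61−1)×1588 = 96716 − 95280 = 1436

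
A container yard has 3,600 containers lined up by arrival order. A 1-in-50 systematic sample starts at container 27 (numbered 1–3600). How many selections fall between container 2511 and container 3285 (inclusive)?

16

k = 50
First selection ≥ 2511: 27 + ⌈(2511−27)/50⌉·50 = 27 + 50×50 = 2527
Last selection ≤ 3285: 27 + ⌊(3285−27)/50⌋·50 = 27 + 65×50 = 3277
Count = 65 − 50 + 1 = 16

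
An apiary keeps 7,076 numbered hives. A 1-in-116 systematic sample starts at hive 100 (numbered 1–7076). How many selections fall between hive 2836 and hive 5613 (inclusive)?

24

k = 116
First selection ≥ 2836: 100 + ⌈(2836−100)/116⌉·116 = 100 + 24×116 = 2884
Last selection ≤ 5613: 100 + ⌊(5613−100)/116⌋·116 = 100 + 47×116 = 5552
Count = 47 − 24 + 1 = 24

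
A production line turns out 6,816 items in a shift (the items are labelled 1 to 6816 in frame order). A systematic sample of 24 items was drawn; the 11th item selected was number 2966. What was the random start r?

k = 6816/24 = 284
r = 2966 − (11−1)×284 = 2966 − 2840 = 126

126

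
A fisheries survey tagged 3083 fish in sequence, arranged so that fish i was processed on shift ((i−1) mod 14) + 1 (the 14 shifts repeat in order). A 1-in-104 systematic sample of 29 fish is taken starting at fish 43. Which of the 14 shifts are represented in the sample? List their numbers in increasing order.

1, 3, 5, 7, 9, 11, 13

Consecutive selections differ by k = 104, so their shift numbers differ by 104 mod 14 = 6.
gcd(104, 14) = 2, so the sample visits 14/2 = 7 distinct residues mod 14.
Start 43 is shift 1; the shifts hit are 1, 3, 5, 7, 9, 11, 13.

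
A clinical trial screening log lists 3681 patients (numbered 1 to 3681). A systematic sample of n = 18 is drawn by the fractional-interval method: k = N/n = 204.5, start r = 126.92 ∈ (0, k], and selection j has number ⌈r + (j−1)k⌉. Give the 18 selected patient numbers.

j=1: r + 0k = 126.92 → ⌈·⌉ = 127
j=2: r + 1k = 331.42 → ⌈·⌉ = 332
j=3: r + 2k = 535.92 → ⌈·⌉ = 536
j=4: r + 3k = 740.42 → ⌈·⌉ = 741
j=5: r + 4k = 944.92 → ⌈·⌉ = 945
j=6: r + 5k = 1149.42 → ⌈·⌉ = 1150
j=7: r + 6k = 1353.92 → ⌈·⌉ = 1354
j=8: r + 7k = 1558.42 → ⌈·⌉ = 1559
j=9: r + 8k = 1762.92 → ⌈·⌉ = 1763
j=10: r + 9k = 1967.42 → ⌈·⌉ = 1968
j=11: r + 10k = 2171.92 → ⌈·⌉ = 2172
j=12: r + 11k = 2376.42 → ⌈·⌉ = 2377
j=13: r + 12k = 2580.92 → ⌈·⌉ = 2581
j=14: r + 13k = 2785.42 → ⌈·⌉ = 2786
j=15: r + 14k = 2989.92 → ⌈·⌉ = 2990
j=16: r + 15k = 3194.42 → ⌈·⌉ = 3195
j=17: r + 16k = 3398.92 → ⌈·⌉ = 3399
j=18: r + 17k = 3603.42 → ⌈·⌉ = 3604

127, 332, 536, 741, 945, 1150, 1354, 1559, 1763, 1968, 2172, 2377, 2581, 2786, 2990, 3195, 3399, 3604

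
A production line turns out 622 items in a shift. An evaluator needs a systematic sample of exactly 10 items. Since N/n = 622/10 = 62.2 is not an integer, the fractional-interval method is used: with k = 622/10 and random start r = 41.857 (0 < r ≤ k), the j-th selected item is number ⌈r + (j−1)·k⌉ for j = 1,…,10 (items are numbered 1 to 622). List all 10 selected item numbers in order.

42, 105, 167, 229, 291, 353, 416, 478, 540, 602

j=1: r + 0k = 41.857 → ⌈·⌉ = 42
j=2: r + 1k = 104.057 → ⌈·⌉ = 105
j=3: r + 2k = 166.257 → ⌈·⌉ = 167
j=4: r + 3k = 228.457 → ⌈·⌉ = 229
j=5: r + 4k = 290.657 → ⌈·⌉ = 291
j=6: r + 5k = 352.857 → ⌈·⌉ = 353
j=7: r + 6k = 415.057 → ⌈·⌉ = 416
j=8: r + 7k = 477.257 → ⌈·⌉ = 478
j=9: r + 8k = 539.457 → ⌈·⌉ = 540
j=10: r + 9k = 601.657 → ⌈·⌉ = 602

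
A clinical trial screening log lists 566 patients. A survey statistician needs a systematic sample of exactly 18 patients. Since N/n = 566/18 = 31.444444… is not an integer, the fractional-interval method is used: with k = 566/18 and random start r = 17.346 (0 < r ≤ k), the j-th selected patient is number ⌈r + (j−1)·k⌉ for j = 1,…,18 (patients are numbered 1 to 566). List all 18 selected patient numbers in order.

18, 49, 81, 112, 144, 175, 207, 238, 269, 301, 332, 364, 395, 427, 458, 490, 521, 552

j=1: r + 0k = 17.346 → ⌈·⌉ = 18
j=2: r + 1k = 48.790444… → ⌈·⌉ = 49
j=3: r + 2k = 80.234888… → ⌈·⌉ = 81
j=4: r + 3k = 111.679333… → ⌈·⌉ = 112
j=5: r + 4k = 143.123777… → ⌈·⌉ = 144
j=6: r + 5k = 174.568222… → ⌈·⌉ = 175
j=7: r + 6k = 206.012666… → ⌈·⌉ = 207
j=8: r + 7k = 237.457111… → ⌈·⌉ = 238
j=9: r + 8k = 268.901555… → ⌈·⌉ = 269
j=10: r + 9k = 300.346 → ⌈·⌉ = 301
j=11: r + 10k = 331.790444… → ⌈·⌉ = 332
j=12: r + 11k = 363.234888… → ⌈·⌉ = 364
j=13: r + 12k = 394.679333… → ⌈·⌉ = 395
j=14: r + 13k = 426.123777… → ⌈·⌉ = 427
j=15: r + 14k = 457.568222… → ⌈·⌉ = 458
j=16: r + 15k = 489.012666… → ⌈·⌉ = 490
j=17: r + 16k = 520.457111… → ⌈·⌉ = 521
j=18: r + 17k = 551.901555… → ⌈·⌉ = 552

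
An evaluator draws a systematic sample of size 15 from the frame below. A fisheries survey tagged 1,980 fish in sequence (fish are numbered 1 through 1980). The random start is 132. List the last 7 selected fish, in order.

k = N/n = 1980/15 = 132
9th selection = 132 + 8×132 = 1188
10th: 1188 + 132 = 1320
11th: 1320 + 132 = 1452
12th: 1452 + 132 = 1584
13th: 1584 + 132 = 1716
14th: 1716 + 132 = 1848
15th: 1848 + 132 = 1980

1188, 1320, 1452, 1584, 1716, 1848, 1980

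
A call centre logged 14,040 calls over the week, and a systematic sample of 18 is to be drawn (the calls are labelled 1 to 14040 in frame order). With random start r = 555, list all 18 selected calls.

555, 1335, 2115, 2895, 3675, 4455, 5235, 6015, 6795, 7575, 8355, 9135, 9915, 10695, 11475, 12255, 13035, 13815

k = N/n = 14040/18 = 780
call 1: 555
call 2: 555 + 780 = 1335
call 3: 1335 + 780 = 2115
call 4: 2115 + 780 = 2895
call 5: 2895 + 780 = 3675
call 6: 3675 + 780 = 4455
call 7: 4455 + 780 = 5235
call 8: 5235 + 780 = 6015
call 9: 6015 + 780 = 6795
call 10: 6795 + 780 = 7575
call 11: 7575 + 780 = 8355
call 12: 8355 + 780 = 9135
call 13: 9135 + 780 = 9915
call 14: 9915 + 780 = 10695
call 15: 10695 + 780 = 11475
call 16: 11475 + 780 = 12255
call 17: 12255 + 780 = 13035
call 18: 13035 + 780 = 13815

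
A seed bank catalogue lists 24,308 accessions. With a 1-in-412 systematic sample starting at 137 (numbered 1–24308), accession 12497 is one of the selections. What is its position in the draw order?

k = 412
position = (12497 − 137)/412 + 1 = 12360/412 + 1 = 30 + 1 = 31

31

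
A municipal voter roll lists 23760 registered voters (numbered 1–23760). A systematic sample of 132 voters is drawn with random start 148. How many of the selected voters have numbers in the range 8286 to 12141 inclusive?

k = 23760/132 = 180
First selection ≥ 8286: 148 + ⌈(8286−148)/180⌉·180 = 148 + 46×180 = 8428
Last selection ≤ 12141: 148 + ⌊(12141−148)/180⌋·180 = 148 + 66×180 = 12028
Count = 66 − 46 + 1 = 21

21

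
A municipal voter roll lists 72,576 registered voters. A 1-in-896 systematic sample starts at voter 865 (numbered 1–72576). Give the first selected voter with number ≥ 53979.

54625

k = 896
Steps past start: ⌈(53979 − 865)/896⌉ = ⌈53114/896⌉ = 60
Selected voter: 865 + 60×896 = 54625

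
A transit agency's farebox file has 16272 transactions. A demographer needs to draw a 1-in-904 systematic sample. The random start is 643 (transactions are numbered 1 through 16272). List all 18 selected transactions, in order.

transaction 1: 643
transaction 2: 643 + 904 = 1547
transaction 3: 1547 + 904 = 2451
transaction 4: 2451 + 904 = 3355
transaction 5: 3355 + 904 = 4259
transaction 6: 4259 + 904 = 5163
transaction 7: 5163 + 904 = 6067
transaction 8: 6067 + 904 = 6971
transaction 9: 6971 + 904 = 7875
transaction 10: 7875 + 904 = 8779
transaction 11: 8779 + 904 = 9683
transaction 12: 9683 + 904 = 10587
transaction 13: 10587 + 904 = 11491
transaction 14: 11491 + 904 = 12395
transaction 15: 12395 + 904 = 13299
transaction 16: 13299 + 904 = 14203
transaction 17: 14203 + 904 = 15107
transaction 18: 15107 + 904 = 16011

643, 1547, 2451, 3355, 4259, 5163, 6067, 6971, 7875, 8779, 9683, 10587, 11491, 12395, 13299, 14203, 15107, 16011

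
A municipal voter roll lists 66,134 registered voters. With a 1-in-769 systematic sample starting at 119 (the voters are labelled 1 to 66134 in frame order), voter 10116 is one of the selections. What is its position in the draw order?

k = 769
position = (10116 − 119)/769 + 1 = 9997/769 + 1 = 13 + 1 = 14

14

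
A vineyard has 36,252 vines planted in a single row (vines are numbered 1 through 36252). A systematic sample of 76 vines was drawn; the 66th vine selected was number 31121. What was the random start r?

k = 36252/76 = 477
r = 31121 − (66−1)×477 = 31121 − 31005 = 116

116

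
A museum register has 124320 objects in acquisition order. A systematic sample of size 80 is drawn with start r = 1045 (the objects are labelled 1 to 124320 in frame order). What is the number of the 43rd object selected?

66313

k = 124320/80 = 1554
43rd selection = r + (43−1)·k = 1045 + 42×1554 = 1045 + 65268 = 66313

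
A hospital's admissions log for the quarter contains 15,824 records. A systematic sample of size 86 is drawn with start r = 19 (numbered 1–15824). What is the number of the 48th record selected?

k = 15824/86 = 184
48th selection = r + (48−1)·k = 19 + 47×184 = 19 + 8648 = 8667

8667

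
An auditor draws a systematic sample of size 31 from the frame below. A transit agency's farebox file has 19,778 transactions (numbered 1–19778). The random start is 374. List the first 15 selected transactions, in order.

k = N/n = 19778/31 = 638
transaction 1: 374
transaction 2: 374 + 638 = 1012
transaction 3: 1012 + 638 = 1650
transaction 4: 1650 + 638 = 2288
transaction 5: 2288 + 638 = 2926
transaction 6: 2926 + 638 = 3564
transaction 7: 3564 + 638 = 4202
transaction 8: 4202 + 638 = 4840
transaction 9: 4840 + 638 = 5478
transaction 10: 5478 + 638 = 6116
transaction 11: 6116 + 638 = 6754
transaction 12: 6754 + 638 = 7392
transaction 13: 7392 + 638 = 8030
transaction 14: 8030 + 638 = 8668
transaction 15: 8668 + 638 = 9306

374, 1012, 1650, 2288, 2926, 3564, 4202, 4840, 5478, 6116, 6754, 7392, 8030, 8668, 9306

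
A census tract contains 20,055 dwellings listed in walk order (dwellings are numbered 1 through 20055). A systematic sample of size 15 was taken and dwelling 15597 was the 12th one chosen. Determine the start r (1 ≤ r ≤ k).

890

k = 20055/15 = 1337
r = 15597 − (12−1)×1337 = 15597 − 14707 = 890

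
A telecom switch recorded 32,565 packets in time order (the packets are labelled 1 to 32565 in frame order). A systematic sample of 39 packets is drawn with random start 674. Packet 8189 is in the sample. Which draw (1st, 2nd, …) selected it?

k = 32565/39 = 835
position = (8189 − 674)/835 + 1 = 7515/835 + 1 = 9 + 1 = 10

10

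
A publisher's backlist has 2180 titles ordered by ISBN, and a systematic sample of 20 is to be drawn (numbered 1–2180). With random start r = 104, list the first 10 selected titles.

104, 213, 322, 431, 540, 649, 758, 867, 976, 1085

k = N/n = 2180/20 = 109
title 1: 104
title 2: 104 + 109 = 213
title 3: 213 + 109 = 322
title 4: 322 + 109 = 431
title 5: 431 + 109 = 540
title 6: 540 + 109 = 649
title 7: 649 + 109 = 758
title 8: 758 + 109 = 867
title 9: 867 + 109 = 976
title 10: 976 + 109 = 1085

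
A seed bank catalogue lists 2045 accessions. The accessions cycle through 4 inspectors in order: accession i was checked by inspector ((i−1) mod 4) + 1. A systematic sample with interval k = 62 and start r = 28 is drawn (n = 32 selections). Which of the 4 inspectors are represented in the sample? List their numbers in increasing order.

Consecutive selections differ by k = 62, so their inspector numbers differ by 62 mod 4 = 2.
gcd(62, 4) = 2, so the sample visits 4/2 = 2 distinct residues mod 4.
Start 28 is inspector 4; the inspectors hit are 2, 4.

2, 4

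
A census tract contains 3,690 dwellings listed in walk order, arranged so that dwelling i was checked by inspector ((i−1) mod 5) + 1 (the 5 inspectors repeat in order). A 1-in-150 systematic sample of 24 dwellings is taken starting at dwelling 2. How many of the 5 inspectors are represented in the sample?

Consecutive selections differ by k = 150, so their inspector numbers differ by 150 mod 5 = 0.
gcd(150, 5) = 5, so the sample visits 5/5 = 1 distinct residues mod 5.
Start 2 is inspector 2; the inspectors hit are 2.

1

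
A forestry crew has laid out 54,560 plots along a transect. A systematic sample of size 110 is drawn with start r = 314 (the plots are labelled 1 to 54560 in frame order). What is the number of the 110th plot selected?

54378

k = 54560/110 = 496
110th selection = r + (110−1)·k = 314 + 109×496 = 314 + 54064 = 54378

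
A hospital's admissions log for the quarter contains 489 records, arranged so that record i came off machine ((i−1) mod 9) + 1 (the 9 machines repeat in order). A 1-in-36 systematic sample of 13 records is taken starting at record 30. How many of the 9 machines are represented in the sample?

Consecutive selections differ by k = 36, so their machine numbers differ by 36 mod 9 = 0.
gcd(36, 9) = 9, so the sample visits 9/9 = 1 distinct residues mod 9.
Start 30 is machine 3; the machines hit are 3.

1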